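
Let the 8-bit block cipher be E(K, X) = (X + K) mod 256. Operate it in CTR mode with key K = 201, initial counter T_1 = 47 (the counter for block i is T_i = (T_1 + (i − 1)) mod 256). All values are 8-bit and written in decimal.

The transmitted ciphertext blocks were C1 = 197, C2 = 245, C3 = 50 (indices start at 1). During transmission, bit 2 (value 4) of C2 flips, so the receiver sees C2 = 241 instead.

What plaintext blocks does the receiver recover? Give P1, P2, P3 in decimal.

CTR decryption: S_i = E(K, T_i) where T_i is the counter for block i; P_i = C_i ⊕ S_i.
Only C2 changed, to 241. In CTR, a change in C_i flips the same bit in P_i only; the keystream is unaffected. Decrypting the received ciphertext:
P1: T = 47, S = E(K, T) = 248; 197 ⊕ 248 = 61.
P2: T = 48, S = E(K, T) = 249; 241 ⊕ 249 = 8.
P3: T = 49, S = E(K, T) = 250; 50 ⊕ 250 = 200.
Blocks that differ from the original plaintext: P2.

P1 = 61, P2 = 8, P3 = 200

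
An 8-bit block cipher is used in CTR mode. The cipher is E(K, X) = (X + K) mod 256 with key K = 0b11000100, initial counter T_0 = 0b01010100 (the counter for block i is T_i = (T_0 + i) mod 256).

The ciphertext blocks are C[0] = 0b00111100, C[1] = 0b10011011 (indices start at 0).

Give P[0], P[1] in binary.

CTR decryption: S_i = E(K, T_i) where T_i is the counter for block i; P_i = C_i ⊕ S_i.
P[0]: T = 0b01010100, S = E(K, T) = 0b00011000; 0b00111100 ⊕ 0b00011000 = 0b00100100.
P[1]: T = 0b01010101, S = E(K, T) = 0b00011001; 0b10011011 ⊕ 0b00011001 = 0b10000010.

P[0] = 0b00100100, P[1] = 0b10000010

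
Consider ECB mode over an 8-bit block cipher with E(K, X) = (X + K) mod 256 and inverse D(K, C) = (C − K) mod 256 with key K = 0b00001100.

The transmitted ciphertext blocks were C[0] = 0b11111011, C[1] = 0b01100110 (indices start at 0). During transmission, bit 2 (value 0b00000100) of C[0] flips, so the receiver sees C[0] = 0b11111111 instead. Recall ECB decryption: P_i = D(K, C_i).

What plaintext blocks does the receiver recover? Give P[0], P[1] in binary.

Only C[0] changed, to 0b11111111. In ECB, a change in C_i affects only P_i. Decrypting the received ciphertext:
P[0]: D(K, 0b11111111) = 0b11110011.
P[1]: D(K, 0b01100110) = 0b01011010.
Blocks that differ from the original plaintext: P[0].

P[0] = 0b11110011, P[1] = 0b01011010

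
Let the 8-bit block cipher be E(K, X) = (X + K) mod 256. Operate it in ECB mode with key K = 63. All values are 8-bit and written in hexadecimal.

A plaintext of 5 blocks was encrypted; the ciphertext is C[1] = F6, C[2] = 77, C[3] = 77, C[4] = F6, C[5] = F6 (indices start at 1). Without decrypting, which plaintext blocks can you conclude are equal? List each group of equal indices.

P[1] = P[4] = P[5]; P[2] = P[3]

ECB encrypts each block independently with the same key, so equal ciphertext blocks imply equal plaintext blocks.
C[1] = C[4] = C[5] = F6, so P[1] = P[4] = P[5].
C[2] = C[3] = 77, so P[2] = P[3].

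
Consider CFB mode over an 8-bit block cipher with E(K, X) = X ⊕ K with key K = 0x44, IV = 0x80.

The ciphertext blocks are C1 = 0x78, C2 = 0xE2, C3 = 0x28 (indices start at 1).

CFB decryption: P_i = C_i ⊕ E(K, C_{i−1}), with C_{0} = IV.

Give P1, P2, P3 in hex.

P1: E(K, 0x80) = 0xC4; 0x78 ⊕ 0xC4 = 0xBC.
P2: E(K, 0x78) = 0x3C; 0xE2 ⊕ 0x3C = 0xDE.
P3: E(K, 0xE2) = 0xA6; 0x28 ⊕ 0xA6 = 0x8E.

P1 = 0xBC, P2 = 0xDE, P3 = 0x8E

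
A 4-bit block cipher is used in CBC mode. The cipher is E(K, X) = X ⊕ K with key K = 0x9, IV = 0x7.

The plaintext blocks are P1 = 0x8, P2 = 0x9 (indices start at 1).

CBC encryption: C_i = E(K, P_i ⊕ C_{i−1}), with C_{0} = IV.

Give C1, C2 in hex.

C1: P1 ⊕ 0x7 = 0xF; E(K, 0xF) = 0x6.
C2: P2 ⊕ 0x6 = 0xF; E(K, 0xF) = 0x6.

C1 = 0x6, C2 = 0x6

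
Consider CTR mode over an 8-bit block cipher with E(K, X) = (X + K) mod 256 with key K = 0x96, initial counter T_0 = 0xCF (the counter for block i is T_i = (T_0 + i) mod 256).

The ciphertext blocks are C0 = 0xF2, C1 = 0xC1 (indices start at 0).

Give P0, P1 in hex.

CTR decryption: S_i = E(K, T_i) where T_i is the counter for block i; P_i = C_i ⊕ S_i.
P0: T = 0xCF, S = E(K, T) = 0x65; 0xF2 ⊕ 0x65 = 0x97.
P1: T = 0xD0, S = E(K, T) = 0x66; 0xC1 ⊕ 0x66 = 0xA7.

P0 = 0x97, P1 = 0xA7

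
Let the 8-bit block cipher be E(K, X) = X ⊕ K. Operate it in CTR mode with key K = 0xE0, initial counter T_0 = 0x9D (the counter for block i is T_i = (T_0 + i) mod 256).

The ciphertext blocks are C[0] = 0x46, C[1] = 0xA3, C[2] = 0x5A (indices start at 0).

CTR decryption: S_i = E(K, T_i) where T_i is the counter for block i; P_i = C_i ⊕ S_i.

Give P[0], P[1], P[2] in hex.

P[0] = 0x3B, P[1] = 0xDD, P[2] = 0x25

P[0]: T = 0x9D, S = E(K, T) = 0x7D; 0x46 ⊕ 0x7D = 0x3B.
P[1]: T = 0x9E, S = E(K, T) = 0x7E; 0xA3 ⊕ 0x7E = 0xDD.
P[2]: T = 0x9F, S = E(K, T) = 0x7F; 0x5A ⊕ 0x7F = 0x25.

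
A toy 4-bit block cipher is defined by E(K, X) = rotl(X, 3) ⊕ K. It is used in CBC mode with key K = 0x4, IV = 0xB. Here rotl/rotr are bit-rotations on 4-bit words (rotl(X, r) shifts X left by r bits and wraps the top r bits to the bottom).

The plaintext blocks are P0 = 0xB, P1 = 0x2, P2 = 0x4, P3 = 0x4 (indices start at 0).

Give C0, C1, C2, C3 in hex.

C0 = 0x4, C1 = 0x7, C2 = 0xD, C3 = 0x8

CBC encryption: C_i = E(K, P_i ⊕ C_{i−1}), with C_{−1} = IV.
C0: P0 ⊕ 0xB = 0x0; E(K, 0x0) = 0x4.
C1: P1 ⊕ 0x4 = 0x6; E(K, 0x6) = 0x7.
C2: P2 ⊕ 0x7 = 0x3; E(K, 0x3) = 0xD.
C3: P3 ⊕ 0xD = 0x9; E(K, 0x9) = 0x8.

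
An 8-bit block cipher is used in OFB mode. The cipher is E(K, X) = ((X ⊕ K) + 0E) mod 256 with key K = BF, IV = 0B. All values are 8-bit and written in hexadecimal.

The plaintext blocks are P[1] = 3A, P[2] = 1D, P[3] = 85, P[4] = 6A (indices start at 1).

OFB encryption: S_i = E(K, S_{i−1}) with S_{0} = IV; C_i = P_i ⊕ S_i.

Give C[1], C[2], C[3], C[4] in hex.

C[1] = F8, C[2] = 96, C[3] = C7, C[4] = 61

C[1]: S = E(K, 0B) = C2; 3A ⊕ C2 = F8.
C[2]: S = E(K, C2) = 8B; 1D ⊕ 8B = 96.
C[3]: S = E(K, 8B) = 42; 85 ⊕ 42 = C7.
C[4]: S = E(K, 42) = 0B; 6A ⊕ 0B = 61.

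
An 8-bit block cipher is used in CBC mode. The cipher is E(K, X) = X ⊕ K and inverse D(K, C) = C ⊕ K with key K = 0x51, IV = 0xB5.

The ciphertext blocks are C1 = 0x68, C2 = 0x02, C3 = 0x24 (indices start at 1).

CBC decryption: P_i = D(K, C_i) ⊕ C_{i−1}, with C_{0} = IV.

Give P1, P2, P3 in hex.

P1 = 0x8C, P2 = 0x3B, P3 = 0x77

P1: D(K, 0x68) = 0x39; 0x39 ⊕ 0xB5 = 0x8C.
P2: D(K, 0x02) = 0x53; 0x53 ⊕ 0x68 = 0x3B.
P3: D(K, 0x24) = 0x75; 0x75 ⊕ 0x02 = 0x77.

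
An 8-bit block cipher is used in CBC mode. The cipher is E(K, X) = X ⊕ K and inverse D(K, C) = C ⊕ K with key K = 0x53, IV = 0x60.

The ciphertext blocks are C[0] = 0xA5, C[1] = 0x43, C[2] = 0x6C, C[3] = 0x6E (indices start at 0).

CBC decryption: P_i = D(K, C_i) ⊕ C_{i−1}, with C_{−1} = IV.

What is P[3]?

P[3] = 0x51

P[3]: D(K, 0x6E) = 0x3D; 0x3D ⊕ 0x6C = 0x51.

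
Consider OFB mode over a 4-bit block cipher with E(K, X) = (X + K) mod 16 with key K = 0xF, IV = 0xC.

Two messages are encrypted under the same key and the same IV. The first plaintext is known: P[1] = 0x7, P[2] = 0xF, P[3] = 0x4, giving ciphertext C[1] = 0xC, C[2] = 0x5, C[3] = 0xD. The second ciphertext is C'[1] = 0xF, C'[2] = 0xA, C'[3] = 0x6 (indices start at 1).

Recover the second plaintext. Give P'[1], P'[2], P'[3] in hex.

P'[1] = 0x4, P'[2] = 0x0, P'[3] = 0xF

In OFB with a reused IV, both messages share the same keystream S_i, so C_i ⊕ C'_i = P_i ⊕ P'_i and thus P'_i = P_i ⊕ C_i ⊕ C'_i.
P'[1]: 0x7 ⊕ 0xC ⊕ 0xF = 0x4.
P'[2]: 0xF ⊕ 0x5 ⊕ 0xA = 0x0.
P'[3]: 0x4 ⊕ 0xD ⊕ 0x6 = 0xF.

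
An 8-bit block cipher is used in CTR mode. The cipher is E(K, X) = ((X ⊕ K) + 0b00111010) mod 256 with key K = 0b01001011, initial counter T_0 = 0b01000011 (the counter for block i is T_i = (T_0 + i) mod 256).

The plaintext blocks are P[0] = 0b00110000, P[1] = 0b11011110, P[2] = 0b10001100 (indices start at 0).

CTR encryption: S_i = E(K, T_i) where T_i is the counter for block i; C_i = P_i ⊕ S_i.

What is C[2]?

C[0]: T = 0b01000011, S = E(K, T) = 0b01000010; 0b00110000 ⊕ 0b01000010 = 0b01110010.
C[1]: T = 0b01000100, S = E(K, T) = 0b01001001; 0b11011110 ⊕ 0b01001001 = 0b10010111.
C[2]: T = 0b01000101, S = E(K, T) = 0b01001000; 0b10001100 ⊕ 0b01001000 = 0b11000100.

C[2] = 0b11000100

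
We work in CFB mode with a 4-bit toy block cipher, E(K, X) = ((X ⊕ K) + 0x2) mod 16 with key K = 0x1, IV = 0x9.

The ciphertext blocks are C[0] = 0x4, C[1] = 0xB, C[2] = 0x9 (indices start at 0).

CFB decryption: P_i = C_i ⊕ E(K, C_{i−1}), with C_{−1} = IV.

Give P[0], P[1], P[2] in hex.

P[0]: E(K, 0x9) = 0xA; 0x4 ⊕ 0xA = 0xE.
P[1]: E(K, 0x4) = 0x7; 0xB ⊕ 0x7 = 0xC.
P[2]: E(K, 0xB) = 0xC; 0x9 ⊕ 0xC = 0x5.

P[0] = 0xE, P[1] = 0xC, P[2] = 0x5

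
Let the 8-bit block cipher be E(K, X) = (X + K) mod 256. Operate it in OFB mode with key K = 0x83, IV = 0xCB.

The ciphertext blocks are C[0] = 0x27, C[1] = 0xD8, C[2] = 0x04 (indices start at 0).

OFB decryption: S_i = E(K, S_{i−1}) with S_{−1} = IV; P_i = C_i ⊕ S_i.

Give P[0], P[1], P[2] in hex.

P[0] = 0x69, P[1] = 0x09, P[2] = 0x50

P[0]: S = E(K, 0xCB) = 0x4E; 0x27 ⊕ 0x4E = 0x69.
P[1]: S = E(K, 0x4E) = 0xD1; 0xD8 ⊕ 0xD1 = 0x09.
P[2]: S = E(K, 0xD1) = 0x54; 0x04 ⊕ 0x54 = 0x50.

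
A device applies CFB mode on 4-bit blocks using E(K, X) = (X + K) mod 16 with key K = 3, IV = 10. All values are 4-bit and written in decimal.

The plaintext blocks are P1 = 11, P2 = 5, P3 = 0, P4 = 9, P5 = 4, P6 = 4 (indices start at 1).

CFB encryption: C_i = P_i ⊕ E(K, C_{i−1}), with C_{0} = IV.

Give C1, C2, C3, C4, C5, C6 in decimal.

C1: E(K, 10) = 13; 11 ⊕ 13 = 6.
C2: E(K, 6) = 9; 5 ⊕ 9 = 12.
C3: E(K, 12) = 15; 0 ⊕ 15 = 15.
C4: E(K, 15) = 2; 9 ⊕ 2 = 11.
C5: E(K, 11) = 14; 4 ⊕ 14 = 10.
C6: E(K, 10) = 13; 4 ⊕ 13 = 9.

C1 = 6, C2 = 12, C3 = 15, C4 = 11, C5 = 10, C6 = 9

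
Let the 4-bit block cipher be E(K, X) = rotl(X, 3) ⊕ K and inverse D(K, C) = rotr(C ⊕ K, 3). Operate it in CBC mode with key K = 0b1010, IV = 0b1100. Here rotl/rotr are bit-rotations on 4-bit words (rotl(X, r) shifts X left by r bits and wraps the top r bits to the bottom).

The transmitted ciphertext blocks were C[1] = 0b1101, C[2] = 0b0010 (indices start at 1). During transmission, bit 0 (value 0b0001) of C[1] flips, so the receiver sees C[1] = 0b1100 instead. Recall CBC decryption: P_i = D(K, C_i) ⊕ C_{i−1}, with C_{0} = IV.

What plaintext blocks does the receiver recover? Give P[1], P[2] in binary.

Only C[1] changed, to 0b1100. In CBC, a change in C_i garbles P_i and flips the same bit in P_{i+1}. Decrypting the received ciphertext:
P[1]: D(K, 0b1100) = 0b1100; 0b1100 ⊕ 0b1100 = 0b0000.
P[2]: D(K, 0b0010) = 0b0001; 0b0001 ⊕ 0b1100 = 0b1101.
Blocks that differ from the original plaintext: P[1], P[2].

P[1] = 0b0000, P[2] = 0b1101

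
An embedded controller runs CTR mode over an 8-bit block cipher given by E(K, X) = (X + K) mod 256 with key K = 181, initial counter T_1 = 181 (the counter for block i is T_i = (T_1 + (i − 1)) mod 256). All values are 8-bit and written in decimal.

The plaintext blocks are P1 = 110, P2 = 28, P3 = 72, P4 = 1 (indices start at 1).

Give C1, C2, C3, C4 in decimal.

C1 = 4, C2 = 119, C3 = 36, C4 = 108

CTR encryption: S_i = E(K, T_i) where T_i is the counter for block i; C_i = P_i ⊕ S_i.
C1: T = 181, S = E(K, T) = 106; 110 ⊕ 106 = 4.
C2: T = 182, S = E(K, T) = 107; 28 ⊕ 107 = 119.
C3: T = 183, S = E(K, T) = 108; 72 ⊕ 108 = 36.
C4: T = 184, S = E(K, T) = 109; 1 ⊕ 109 = 108.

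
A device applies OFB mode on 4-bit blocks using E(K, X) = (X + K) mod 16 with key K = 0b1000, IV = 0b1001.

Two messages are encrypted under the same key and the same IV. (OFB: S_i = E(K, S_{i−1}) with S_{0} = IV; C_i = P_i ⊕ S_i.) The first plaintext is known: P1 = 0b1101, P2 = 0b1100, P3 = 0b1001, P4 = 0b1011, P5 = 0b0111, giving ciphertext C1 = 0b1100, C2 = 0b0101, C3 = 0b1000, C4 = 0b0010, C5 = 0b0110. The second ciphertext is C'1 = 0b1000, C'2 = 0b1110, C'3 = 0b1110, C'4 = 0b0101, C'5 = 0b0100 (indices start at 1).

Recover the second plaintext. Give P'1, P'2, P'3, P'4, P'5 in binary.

P'1 = 0b1001, P'2 = 0b0111, P'3 = 0b1111, P'4 = 0b1100, P'5 = 0b0101

In OFB with a reused IV, both messages share the same keystream S_i, so C_i ⊕ C'_i = P_i ⊕ P'_i and thus P'_i = P_i ⊕ C_i ⊕ C'_i.
P'1: 0b1101 ⊕ 0b1100 ⊕ 0b1000 = 0b1001.
P'2: 0b1100 ⊕ 0b0101 ⊕ 0b1110 = 0b0111.
P'3: 0b1001 ⊕ 0b1000 ⊕ 0b1110 = 0b1111.
P'4: 0b1011 ⊕ 0b0010 ⊕ 0b0101 = 0b1100.
P'5: 0b0111 ⊕ 0b0110 ⊕ 0b0100 = 0b0101.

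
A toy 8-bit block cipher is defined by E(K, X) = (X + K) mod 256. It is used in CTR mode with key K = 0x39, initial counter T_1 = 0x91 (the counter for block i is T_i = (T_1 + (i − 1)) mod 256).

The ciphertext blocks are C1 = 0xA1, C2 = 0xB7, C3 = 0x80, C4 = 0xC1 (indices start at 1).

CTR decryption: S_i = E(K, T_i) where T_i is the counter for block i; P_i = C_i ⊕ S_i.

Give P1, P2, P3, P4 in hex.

P1 = 0x6B, P2 = 0x7C, P3 = 0x4C, P4 = 0x0C

P1: T = 0x91, S = E(K, T) = 0xCA; 0xA1 ⊕ 0xCA = 0x6B.
P2: T = 0x92, S = E(K, T) = 0xCB; 0xB7 ⊕ 0xCB = 0x7C.
P3: T = 0x93, S = E(K, T) = 0xCC; 0x80 ⊕ 0xCC = 0x4C.
P4: T = 0x94, S = E(K, T) = 0xCD; 0xC1 ⊕ 0xCD = 0x0C.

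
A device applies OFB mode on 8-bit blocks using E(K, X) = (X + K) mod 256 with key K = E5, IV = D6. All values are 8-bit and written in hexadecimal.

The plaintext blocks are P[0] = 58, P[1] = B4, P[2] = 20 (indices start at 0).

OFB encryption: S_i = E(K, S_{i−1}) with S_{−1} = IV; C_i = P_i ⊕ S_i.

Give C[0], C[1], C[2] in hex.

C[0]: S = E(K, D6) = BB; 58 ⊕ BB = E3.
C[1]: S = E(K, BB) = A0; B4 ⊕ A0 = 14.
C[2]: S = E(K, A0) = 85; 20 ⊕ 85 = A5.

C[0] = E3, C[1] = 14, C[2] = A5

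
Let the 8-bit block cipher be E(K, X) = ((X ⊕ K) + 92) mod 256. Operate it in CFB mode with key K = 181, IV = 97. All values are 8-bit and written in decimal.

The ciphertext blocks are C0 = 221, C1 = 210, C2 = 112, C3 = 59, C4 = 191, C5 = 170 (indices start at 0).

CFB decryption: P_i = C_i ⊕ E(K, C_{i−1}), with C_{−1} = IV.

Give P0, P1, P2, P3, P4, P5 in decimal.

P0: E(K, 97) = 48; 221 ⊕ 48 = 237.
P1: E(K, 221) = 196; 210 ⊕ 196 = 22.
P2: E(K, 210) = 195; 112 ⊕ 195 = 179.
P3: E(K, 112) = 33; 59 ⊕ 33 = 26.
P4: E(K, 59) = 234; 191 ⊕ 234 = 85.
P5: E(K, 191) = 102; 170 ⊕ 102 = 204.

P0 = 237, P1 = 22, P2 = 179, P3 = 26, P4 = 85, P5 = 204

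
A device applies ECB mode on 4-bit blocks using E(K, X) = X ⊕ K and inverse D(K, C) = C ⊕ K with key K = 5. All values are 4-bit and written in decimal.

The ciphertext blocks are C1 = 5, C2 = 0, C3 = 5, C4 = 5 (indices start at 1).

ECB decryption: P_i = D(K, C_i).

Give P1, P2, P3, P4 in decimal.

P1: D(K, 5) = 0.
P2: D(K, 0) = 5.
P3: D(K, 5) = 0.
P4: D(K, 5) = 0.

P1 = 0, P2 = 5, P3 = 0, P4 = 0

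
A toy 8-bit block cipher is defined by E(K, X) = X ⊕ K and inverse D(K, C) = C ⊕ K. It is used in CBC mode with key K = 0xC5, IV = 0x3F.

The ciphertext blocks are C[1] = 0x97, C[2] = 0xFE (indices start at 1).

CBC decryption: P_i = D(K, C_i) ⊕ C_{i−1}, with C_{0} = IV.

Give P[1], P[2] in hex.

P[1] = 0x6D, P[2] = 0xAC

P[1]: D(K, 0x97) = 0x52; 0x52 ⊕ 0x3F = 0x6D.
P[2]: D(K, 0xFE) = 0x3B; 0x3B ⊕ 0x97 = 0xAC.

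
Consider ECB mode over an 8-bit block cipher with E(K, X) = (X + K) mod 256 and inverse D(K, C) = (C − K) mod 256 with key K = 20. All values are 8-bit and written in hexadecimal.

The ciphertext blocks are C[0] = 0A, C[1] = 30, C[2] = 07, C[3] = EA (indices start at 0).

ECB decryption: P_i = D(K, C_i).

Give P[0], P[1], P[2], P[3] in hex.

P[0] = EA, P[1] = 10, P[2] = E7, P[3] = CA

P[0]: D(K, 0A) = EA.
P[1]: D(K, 30) = 10.
P[2]: D(K, 07) = E7.
P[3]: D(K, EA) = CA.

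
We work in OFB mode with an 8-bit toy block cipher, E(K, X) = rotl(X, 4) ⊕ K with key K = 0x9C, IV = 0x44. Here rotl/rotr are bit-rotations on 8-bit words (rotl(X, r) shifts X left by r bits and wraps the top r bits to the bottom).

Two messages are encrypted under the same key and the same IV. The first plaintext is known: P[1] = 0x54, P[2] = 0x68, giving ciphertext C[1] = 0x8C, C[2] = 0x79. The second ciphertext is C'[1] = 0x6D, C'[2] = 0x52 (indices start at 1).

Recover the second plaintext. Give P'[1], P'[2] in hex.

In OFB with a reused IV, both messages share the same keystream S_i, so C_i ⊕ C'_i = P_i ⊕ P'_i and thus P'_i = P_i ⊕ C_i ⊕ C'_i.
P'[1]: 0x54 ⊕ 0x8C ⊕ 0x6D = 0xB5.
P'[2]: 0x68 ⊕ 0x79 ⊕ 0x52 = 0x43.

P'[1] = 0xB5, P'[2] = 0x43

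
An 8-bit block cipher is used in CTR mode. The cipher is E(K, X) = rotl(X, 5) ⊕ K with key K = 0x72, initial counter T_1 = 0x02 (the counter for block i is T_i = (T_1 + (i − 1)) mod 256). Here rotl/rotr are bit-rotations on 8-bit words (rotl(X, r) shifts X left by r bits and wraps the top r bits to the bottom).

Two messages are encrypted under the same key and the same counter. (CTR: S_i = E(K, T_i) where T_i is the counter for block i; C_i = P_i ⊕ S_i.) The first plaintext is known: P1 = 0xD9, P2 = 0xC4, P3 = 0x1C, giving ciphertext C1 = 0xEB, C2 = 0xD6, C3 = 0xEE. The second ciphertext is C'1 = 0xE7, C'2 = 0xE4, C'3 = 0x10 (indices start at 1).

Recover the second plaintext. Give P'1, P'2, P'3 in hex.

P'1 = 0xD5, P'2 = 0xF6, P'3 = 0xE2

In CTR with a reused counter, both messages share the same keystream S_i, so C_i ⊕ C'_i = P_i ⊕ P'_i and thus P'_i = P_i ⊕ C_i ⊕ C'_i.
P'1: 0xD9 ⊕ 0xEB ⊕ 0xE7 = 0xD5.
P'2: 0xC4 ⊕ 0xD6 ⊕ 0xE4 = 0xF6.
P'3: 0x1C ⊕ 0xEE ⊕ 0x10 = 0xE2.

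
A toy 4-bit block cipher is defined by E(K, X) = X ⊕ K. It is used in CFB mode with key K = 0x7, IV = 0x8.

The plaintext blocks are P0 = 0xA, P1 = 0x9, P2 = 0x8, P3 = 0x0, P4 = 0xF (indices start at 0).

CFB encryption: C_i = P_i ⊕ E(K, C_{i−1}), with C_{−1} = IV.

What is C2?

C2 = 0x4

C0: E(K, 0x8) = 0xF; 0xA ⊕ 0xF = 0x5.
C1: E(K, 0x5) = 0x2; 0x9 ⊕ 0x2 = 0xB.
C2: E(K, 0xB) = 0xC; 0x8 ⊕ 0xC = 0x4.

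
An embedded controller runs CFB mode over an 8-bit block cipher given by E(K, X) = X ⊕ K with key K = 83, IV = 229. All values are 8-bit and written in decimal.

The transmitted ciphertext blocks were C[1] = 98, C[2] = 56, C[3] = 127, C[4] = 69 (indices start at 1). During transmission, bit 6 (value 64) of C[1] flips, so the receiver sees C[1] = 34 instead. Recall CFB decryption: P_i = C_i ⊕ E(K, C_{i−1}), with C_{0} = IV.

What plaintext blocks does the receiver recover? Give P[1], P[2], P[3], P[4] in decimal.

P[1] = 148, P[2] = 73, P[3] = 20, P[4] = 105

Only C[1] changed, to 34. In CFB, a change in C_i flips the same bit in P_i and garbles P_{i+1}. Decrypting the received ciphertext:
P[1]: E(K, 229) = 182; 34 ⊕ 182 = 148.
P[2]: E(K, 34) = 113; 56 ⊕ 113 = 73.
P[3]: E(K, 56) = 107; 127 ⊕ 107 = 20.
P[4]: E(K, 127) = 44; 69 ⊕ 44 = 105.
Blocks that differ from the original plaintext: P[1], P[2].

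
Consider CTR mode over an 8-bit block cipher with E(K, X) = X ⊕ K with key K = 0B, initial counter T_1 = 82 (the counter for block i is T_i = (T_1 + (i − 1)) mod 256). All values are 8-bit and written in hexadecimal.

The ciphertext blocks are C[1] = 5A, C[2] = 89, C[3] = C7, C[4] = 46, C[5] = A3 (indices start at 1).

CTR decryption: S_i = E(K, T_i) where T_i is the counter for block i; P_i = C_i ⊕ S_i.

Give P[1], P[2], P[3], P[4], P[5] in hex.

P[1] = D3, P[2] = 01, P[3] = 48, P[4] = C8, P[5] = 2E

P[1]: T = 82, S = E(K, T) = 89; 5A ⊕ 89 = D3.
P[2]: T = 83, S = E(K, T) = 88; 89 ⊕ 88 = 01.
P[3]: T = 84, S = E(K, T) = 8F; C7 ⊕ 8F = 48.
P[4]: T = 85, S = E(K, T) = 8E; 46 ⊕ 8E = C8.
P[5]: T = 86, S = E(K, T) = 8D; A3 ⊕ 8D = 2E.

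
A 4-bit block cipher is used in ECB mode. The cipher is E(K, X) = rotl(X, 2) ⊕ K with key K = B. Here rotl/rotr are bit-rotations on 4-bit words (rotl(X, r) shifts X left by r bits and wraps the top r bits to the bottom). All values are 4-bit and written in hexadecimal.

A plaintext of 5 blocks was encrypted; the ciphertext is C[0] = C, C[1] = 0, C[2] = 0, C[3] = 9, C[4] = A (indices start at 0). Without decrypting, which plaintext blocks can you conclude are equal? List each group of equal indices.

ECB encrypts each block independently with the same key, so equal ciphertext blocks imply equal plaintext blocks.
C[1] = C[2] = 0, so P[1] = P[2].

P[1] = P[2]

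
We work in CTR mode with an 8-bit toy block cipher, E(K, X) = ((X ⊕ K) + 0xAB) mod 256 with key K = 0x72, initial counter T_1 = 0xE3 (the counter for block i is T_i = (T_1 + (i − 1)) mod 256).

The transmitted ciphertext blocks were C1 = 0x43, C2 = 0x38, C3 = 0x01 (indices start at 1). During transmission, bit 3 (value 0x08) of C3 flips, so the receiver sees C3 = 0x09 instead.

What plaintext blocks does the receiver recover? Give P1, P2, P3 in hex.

P1 = 0x7F, P2 = 0x79, P3 = 0x4B

CTR decryption: S_i = E(K, T_i) where T_i is the counter for block i; P_i = C_i ⊕ S_i.
Only C3 changed, to 0x09. In CTR, a change in C_i flips the same bit in P_i only; the keystream is unaffected. Decrypting the received ciphertext:
P1: T = 0xE3, S = E(K, T) = 0x3C; 0x43 ⊕ 0x3C = 0x7F.
P2: T = 0xE4, S = E(K, T) = 0x41; 0x38 ⊕ 0x41 = 0x79.
P3: T = 0xE5, S = E(K, T) = 0x42; 0x09 ⊕ 0x42 = 0x4B.
Blocks that differ from the original plaintext: P3.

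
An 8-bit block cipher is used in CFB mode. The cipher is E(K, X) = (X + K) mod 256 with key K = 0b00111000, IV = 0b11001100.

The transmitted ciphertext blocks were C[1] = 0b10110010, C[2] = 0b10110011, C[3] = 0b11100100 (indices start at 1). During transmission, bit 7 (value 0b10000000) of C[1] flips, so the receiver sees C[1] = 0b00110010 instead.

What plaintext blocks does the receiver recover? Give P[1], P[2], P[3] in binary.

CFB decryption: P_i = C_i ⊕ E(K, C_{i−1}), with C_{0} = IV.
Only C[1] changed, to 0b00110010. In CFB, a change in C_i flips the same bit in P_i and garbles P_{i+1}. Decrypting the received ciphertext:
P[1]: E(K, 0b11001100) = 0b00000100; 0b00110010 ⊕ 0b00000100 = 0b00110110.
P[2]: E(K, 0b00110010) = 0b01101010; 0b10110011 ⊕ 0b01101010 = 0b11011001.
P[3]: E(K, 0b10110011) = 0b11101011; 0b11100100 ⊕ 0b11101011 = 0b00001111.
Blocks that differ from the original plaintext: P[1], P[2].

P[1] = 0b00110110, P[2] = 0b11011001, P[3] = 0b00001111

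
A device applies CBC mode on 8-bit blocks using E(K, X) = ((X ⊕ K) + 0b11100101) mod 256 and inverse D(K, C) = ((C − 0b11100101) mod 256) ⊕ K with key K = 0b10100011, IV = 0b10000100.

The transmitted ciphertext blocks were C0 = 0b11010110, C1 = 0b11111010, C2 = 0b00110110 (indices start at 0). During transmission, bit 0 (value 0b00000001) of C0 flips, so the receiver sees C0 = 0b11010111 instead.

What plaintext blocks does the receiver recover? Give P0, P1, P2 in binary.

P0 = 0b11010101, P1 = 0b01100001, P2 = 0b00001000

CBC decryption: P_i = D(K, C_i) ⊕ C_{i−1}, with C_{−1} = IV.
Only C0 changed, to 0b11010111. In CBC, a change in C_i garbles P_i and flips the same bit in P_{i+1}. Decrypting the received ciphertext:
P0: D(K, 0b11010111) = 0b01010001; 0b01010001 ⊕ 0b10000100 = 0b11010101.
P1: D(K, 0b11111010) = 0b10110110; 0b10110110 ⊕ 0b11010111 = 0b01100001.
P2: D(K, 0b00110110) = 0b11110010; 0b11110010 ⊕ 0b11111010 = 0b00001000.
Blocks that differ from the original plaintext: P0, P1.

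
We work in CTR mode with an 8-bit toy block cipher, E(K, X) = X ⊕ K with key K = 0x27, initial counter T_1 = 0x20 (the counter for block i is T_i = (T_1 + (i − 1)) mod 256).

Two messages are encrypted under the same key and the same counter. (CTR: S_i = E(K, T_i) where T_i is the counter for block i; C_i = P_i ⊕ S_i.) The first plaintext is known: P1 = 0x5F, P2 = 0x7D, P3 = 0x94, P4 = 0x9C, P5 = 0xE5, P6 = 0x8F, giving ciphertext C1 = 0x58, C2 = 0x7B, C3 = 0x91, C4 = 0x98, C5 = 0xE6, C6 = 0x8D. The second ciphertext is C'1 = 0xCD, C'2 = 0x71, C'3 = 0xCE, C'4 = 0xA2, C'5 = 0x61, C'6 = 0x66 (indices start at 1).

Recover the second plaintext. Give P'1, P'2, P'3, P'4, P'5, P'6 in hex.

P'1 = 0xCA, P'2 = 0x77, P'3 = 0xCB, P'4 = 0xA6, P'5 = 0x62, P'6 = 0x64

In CTR with a reused counter, both messages share the same keystream S_i, so C_i ⊕ C'_i = P_i ⊕ P'_i and thus P'_i = P_i ⊕ C_i ⊕ C'_i.
P'1: 0x5F ⊕ 0x58 ⊕ 0xCD = 0xCA.
P'2: 0x7D ⊕ 0x7B ⊕ 0x71 = 0x77.
P'3: 0x94 ⊕ 0x91 ⊕ 0xCE = 0xCB.
P'4: 0x9C ⊕ 0x98 ⊕ 0xA2 = 0xA6.
P'5: 0xE5 ⊕ 0xE6 ⊕ 0x61 = 0x62.
P'6: 0x8F ⊕ 0x8D ⊕ 0x66 = 0x64.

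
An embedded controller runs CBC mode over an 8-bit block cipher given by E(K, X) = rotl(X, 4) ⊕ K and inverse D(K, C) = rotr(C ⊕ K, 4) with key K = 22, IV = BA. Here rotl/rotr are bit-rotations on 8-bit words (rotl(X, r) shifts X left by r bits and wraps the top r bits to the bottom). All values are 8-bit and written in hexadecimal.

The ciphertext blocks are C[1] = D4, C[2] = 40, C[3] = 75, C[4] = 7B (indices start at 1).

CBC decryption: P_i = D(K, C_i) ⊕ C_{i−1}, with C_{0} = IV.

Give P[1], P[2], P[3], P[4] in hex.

P[1]: D(K, D4) = 6F; 6F ⊕ BA = D5.
P[2]: D(K, 40) = 26; 26 ⊕ D4 = F2.
P[3]: D(K, 75) = 75; 75 ⊕ 40 = 35.
P[4]: D(K, 7B) = 95; 95 ⊕ 75 = E0.

P[1] = D5, P[2] = F2, P[3] = 35, P[4] = E0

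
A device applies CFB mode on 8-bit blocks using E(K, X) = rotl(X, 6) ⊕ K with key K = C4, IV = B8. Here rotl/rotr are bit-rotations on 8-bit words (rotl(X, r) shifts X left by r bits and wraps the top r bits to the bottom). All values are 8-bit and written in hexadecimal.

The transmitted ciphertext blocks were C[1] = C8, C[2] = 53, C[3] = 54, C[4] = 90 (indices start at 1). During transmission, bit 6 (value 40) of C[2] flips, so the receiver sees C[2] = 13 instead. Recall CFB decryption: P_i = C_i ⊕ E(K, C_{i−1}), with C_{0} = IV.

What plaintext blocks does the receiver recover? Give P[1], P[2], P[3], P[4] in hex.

P[1] = 22, P[2] = E5, P[3] = 54, P[4] = 41

Only C[2] changed, to 13. In CFB, a change in C_i flips the same bit in P_i and garbles P_{i+1}. Decrypting the received ciphertext:
P[1]: E(K, B8) = EA; C8 ⊕ EA = 22.
P[2]: E(K, C8) = F6; 13 ⊕ F6 = E5.
P[3]: E(K, 13) = 00; 54 ⊕ 00 = 54.
P[4]: E(K, 54) = D1; 90 ⊕ D1 = 41.
Blocks that differ from the original plaintext: P[2], P[3].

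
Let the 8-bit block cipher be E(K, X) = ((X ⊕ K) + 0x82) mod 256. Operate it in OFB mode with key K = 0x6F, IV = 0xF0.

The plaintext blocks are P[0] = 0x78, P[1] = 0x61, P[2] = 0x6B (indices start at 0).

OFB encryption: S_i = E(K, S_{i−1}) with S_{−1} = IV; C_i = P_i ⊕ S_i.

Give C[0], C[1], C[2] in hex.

C[0]: S = E(K, 0xF0) = 0x21; 0x78 ⊕ 0x21 = 0x59.
C[1]: S = E(K, 0x21) = 0xD0; 0x61 ⊕ 0xD0 = 0xB1.
C[2]: S = E(K, 0xD0) = 0x41; 0x6B ⊕ 0x41 = 0x2A.

C[0] = 0x59, C[1] = 0xB1, C[2] = 0x2A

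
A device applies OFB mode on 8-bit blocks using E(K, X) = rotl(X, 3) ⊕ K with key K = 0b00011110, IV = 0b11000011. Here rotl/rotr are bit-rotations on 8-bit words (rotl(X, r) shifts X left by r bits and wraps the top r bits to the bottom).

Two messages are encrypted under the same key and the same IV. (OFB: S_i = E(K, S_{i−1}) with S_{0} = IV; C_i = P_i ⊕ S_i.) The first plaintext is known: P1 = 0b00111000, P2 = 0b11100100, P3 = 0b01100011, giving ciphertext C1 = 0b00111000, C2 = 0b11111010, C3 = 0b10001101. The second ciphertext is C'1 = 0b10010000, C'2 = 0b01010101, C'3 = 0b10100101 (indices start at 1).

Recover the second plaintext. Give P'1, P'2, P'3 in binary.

In OFB with a reused IV, both messages share the same keystream S_i, so C_i ⊕ C'_i = P_i ⊕ P'_i and thus P'_i = P_i ⊕ C_i ⊕ C'_i.
P'1: 0b00111000 ⊕ 0b00111000 ⊕ 0b10010000 = 0b10010000.
P'2: 0b11100100 ⊕ 0b11111010 ⊕ 0b01010101 = 0b01001011.
P'3: 0b01100011 ⊕ 0b10001101 ⊕ 0b10100101 = 0b01001011.

P'1 = 0b10010000, P'2 = 0b01001011, P'3 = 0b01001011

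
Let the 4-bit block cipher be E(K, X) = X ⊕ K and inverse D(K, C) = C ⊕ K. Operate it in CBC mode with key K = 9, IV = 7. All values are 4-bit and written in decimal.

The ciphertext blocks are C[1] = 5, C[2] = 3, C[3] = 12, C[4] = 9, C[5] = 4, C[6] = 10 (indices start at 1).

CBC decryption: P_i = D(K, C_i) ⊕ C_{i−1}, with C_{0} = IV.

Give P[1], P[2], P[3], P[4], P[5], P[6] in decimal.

P[1]: D(K, 5) = 12; 12 ⊕ 7 = 11.
P[2]: D(K, 3) = 10; 10 ⊕ 5 = 15.
P[3]: D(K, 12) = 5; 5 ⊕ 3 = 6.
P[4]: D(K, 9) = 0; 0 ⊕ 12 = 12.
P[5]: D(K, 4) = 13; 13 ⊕ 9 = 4.
P[6]: D(K, 10) = 3; 3 ⊕ 4 = 7.

P[1] = 11, P[2] = 15, P[3] = 6, P[4] = 12, P[5] = 4, P[6] = 7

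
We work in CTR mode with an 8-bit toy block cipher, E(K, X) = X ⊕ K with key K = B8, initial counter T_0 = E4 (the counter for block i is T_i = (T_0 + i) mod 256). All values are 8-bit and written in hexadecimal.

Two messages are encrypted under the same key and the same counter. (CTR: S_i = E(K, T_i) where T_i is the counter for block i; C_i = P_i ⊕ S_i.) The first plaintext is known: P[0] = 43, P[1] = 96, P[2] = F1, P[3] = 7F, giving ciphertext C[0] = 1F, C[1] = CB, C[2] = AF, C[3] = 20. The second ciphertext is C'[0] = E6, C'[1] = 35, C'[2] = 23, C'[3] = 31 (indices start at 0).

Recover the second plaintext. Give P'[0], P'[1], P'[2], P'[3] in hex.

In CTR with a reused counter, both messages share the same keystream S_i, so C_i ⊕ C'_i = P_i ⊕ P'_i and thus P'_i = P_i ⊕ C_i ⊕ C'_i.
P'[0]: 43 ⊕ 1F ⊕ E6 = BA.
P'[1]: 96 ⊕ CB ⊕ 35 = 68.
P'[2]: F1 ⊕ AF ⊕ 23 = 7D.
P'[3]: 7F ⊕ 20 ⊕ 31 = 6E.

P'[0] = BA, P'[1] = 68, P'[2] = 7D, P'[3] = 6E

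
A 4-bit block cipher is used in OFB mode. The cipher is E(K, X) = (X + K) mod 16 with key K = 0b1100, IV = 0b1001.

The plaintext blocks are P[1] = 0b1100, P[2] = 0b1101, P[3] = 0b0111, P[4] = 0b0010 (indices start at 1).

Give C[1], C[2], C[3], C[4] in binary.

OFB encryption: S_i = E(K, S_{i−1}) with S_{0} = IV; C_i = P_i ⊕ S_i.
C[1]: S = E(K, 0b1001) = 0b0101; 0b1100 ⊕ 0b0101 = 0b1001.
C[2]: S = E(K, 0b0101) = 0b0001; 0b1101 ⊕ 0b0001 = 0b1100.
C[3]: S = E(K, 0b0001) = 0b1101; 0b0111 ⊕ 0b1101 = 0b1010.
C[4]: S = E(K, 0b1101) = 0b1001; 0b0010 ⊕ 0b1001 = 0b1011.

C[1] = 0b1001, C[2] = 0b1100, C[3] = 0b1010, C[4] = 0b1011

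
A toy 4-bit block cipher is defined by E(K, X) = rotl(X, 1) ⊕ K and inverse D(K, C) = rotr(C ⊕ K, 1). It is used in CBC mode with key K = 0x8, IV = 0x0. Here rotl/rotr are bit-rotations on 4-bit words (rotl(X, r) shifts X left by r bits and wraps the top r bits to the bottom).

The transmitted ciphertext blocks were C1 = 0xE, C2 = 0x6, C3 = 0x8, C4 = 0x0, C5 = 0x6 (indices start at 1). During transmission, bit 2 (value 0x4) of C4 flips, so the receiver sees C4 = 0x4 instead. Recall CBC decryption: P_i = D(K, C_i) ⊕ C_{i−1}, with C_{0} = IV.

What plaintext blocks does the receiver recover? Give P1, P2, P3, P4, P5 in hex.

P1 = 0x3, P2 = 0x9, P3 = 0x6, P4 = 0xE, P5 = 0x3

Only C4 changed, to 0x4. In CBC, a change in C_i garbles P_i and flips the same bit in P_{i+1}. Decrypting the received ciphertext:
P1: D(K, 0xE) = 0x3; 0x3 ⊕ 0x0 = 0x3.
P2: D(K, 0x6) = 0x7; 0x7 ⊕ 0xE = 0x9.
P3: D(K, 0x8) = 0x0; 0x0 ⊕ 0x6 = 0x6.
P4: D(K, 0x4) = 0x6; 0x6 ⊕ 0x8 = 0xE.
P5: D(K, 0x6) = 0x7; 0x7 ⊕ 0x4 = 0x3.
Blocks that differ from the original plaintext: P4, P5.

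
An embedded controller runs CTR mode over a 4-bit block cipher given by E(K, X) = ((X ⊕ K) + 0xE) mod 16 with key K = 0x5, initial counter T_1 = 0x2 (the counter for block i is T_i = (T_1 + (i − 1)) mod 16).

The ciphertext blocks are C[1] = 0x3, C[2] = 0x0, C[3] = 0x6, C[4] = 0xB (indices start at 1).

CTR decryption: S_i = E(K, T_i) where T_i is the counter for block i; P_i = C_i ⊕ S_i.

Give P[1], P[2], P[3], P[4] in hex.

P[1] = 0x6, P[2] = 0x4, P[3] = 0x9, P[4] = 0x5

P[1]: T = 0x2, S = E(K, T) = 0x5; 0x3 ⊕ 0x5 = 0x6.
P[2]: T = 0x3, S = E(K, T) = 0x4; 0x0 ⊕ 0x4 = 0x4.
P[3]: T = 0x4, S = E(K, T) = 0xF; 0x6 ⊕ 0xF = 0x9.
P[4]: T = 0x5, S = E(K, T) = 0xE; 0xB ⊕ 0xE = 0x5.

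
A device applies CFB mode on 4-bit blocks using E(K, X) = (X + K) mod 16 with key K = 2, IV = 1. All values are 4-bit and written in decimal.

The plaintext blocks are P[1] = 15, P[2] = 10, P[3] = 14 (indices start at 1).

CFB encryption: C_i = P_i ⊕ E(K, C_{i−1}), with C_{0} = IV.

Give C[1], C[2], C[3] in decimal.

C[1]: E(K, 1) = 3; 15 ⊕ 3 = 12.
C[2]: E(K, 12) = 14; 10 ⊕ 14 = 4.
C[3]: E(K, 4) = 6; 14 ⊕ 6 = 8.

C[1] = 12, C[2] = 4, C[3] = 8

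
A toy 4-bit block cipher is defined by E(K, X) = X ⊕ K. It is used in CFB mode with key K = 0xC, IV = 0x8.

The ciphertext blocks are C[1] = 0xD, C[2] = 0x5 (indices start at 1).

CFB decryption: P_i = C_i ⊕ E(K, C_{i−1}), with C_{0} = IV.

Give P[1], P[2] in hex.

P[1]: E(K, 0x8) = 0x4; 0xD ⊕ 0x4 = 0x9.
P[2]: E(K, 0xD) = 0x1; 0x5 ⊕ 0x1 = 0x4.

P[1] = 0x9, P[2] = 0x4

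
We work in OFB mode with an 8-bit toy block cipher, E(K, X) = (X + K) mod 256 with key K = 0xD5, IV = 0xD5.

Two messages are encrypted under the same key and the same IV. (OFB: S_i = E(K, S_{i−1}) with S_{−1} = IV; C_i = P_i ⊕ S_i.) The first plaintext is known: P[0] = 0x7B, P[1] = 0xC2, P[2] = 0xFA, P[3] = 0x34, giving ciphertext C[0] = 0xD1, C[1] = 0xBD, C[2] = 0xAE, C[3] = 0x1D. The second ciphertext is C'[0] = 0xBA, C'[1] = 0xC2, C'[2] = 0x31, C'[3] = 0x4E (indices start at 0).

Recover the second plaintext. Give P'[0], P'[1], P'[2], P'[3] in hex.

P'[0] = 0x10, P'[1] = 0xBD, P'[2] = 0x65, P'[3] = 0x67

In OFB with a reused IV, both messages share the same keystream S_i, so C_i ⊕ C'_i = P_i ⊕ P'_i and thus P'_i = P_i ⊕ C_i ⊕ C'_i.
P'[0]: 0x7B ⊕ 0xD1 ⊕ 0xBA = 0x10.
P'[1]: 0xC2 ⊕ 0xBD ⊕ 0xC2 = 0xBD.
P'[2]: 0xFA ⊕ 0xAE ⊕ 0x31 = 0x65.
P'[3]: 0x34 ⊕ 0x1D ⊕ 0x4E = 0x67.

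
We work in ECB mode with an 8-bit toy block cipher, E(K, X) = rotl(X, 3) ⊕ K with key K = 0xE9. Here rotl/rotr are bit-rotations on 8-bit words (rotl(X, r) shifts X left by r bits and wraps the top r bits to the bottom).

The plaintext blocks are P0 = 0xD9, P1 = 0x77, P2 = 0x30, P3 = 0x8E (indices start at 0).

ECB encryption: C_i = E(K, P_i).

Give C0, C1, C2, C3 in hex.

C0 = 0x27, C1 = 0x52, C2 = 0x68, C3 = 0x9D

C0: E(K, 0xD9) = 0x27.
C1: E(K, 0x77) = 0x52.
C2: E(K, 0x30) = 0x68.
C3: E(K, 0x8E) = 0x9D.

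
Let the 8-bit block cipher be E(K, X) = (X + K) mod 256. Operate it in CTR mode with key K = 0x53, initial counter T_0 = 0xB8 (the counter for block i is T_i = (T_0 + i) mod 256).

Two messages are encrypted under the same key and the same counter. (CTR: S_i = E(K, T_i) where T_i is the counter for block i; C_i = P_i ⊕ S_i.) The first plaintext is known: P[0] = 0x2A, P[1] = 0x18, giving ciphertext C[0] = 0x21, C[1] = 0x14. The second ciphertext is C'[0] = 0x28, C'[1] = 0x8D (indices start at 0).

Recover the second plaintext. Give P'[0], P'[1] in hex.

In CTR with a reused counter, both messages share the same keystream S_i, so C_i ⊕ C'_i = P_i ⊕ P'_i and thus P'_i = P_i ⊕ C_i ⊕ C'_i.
P'[0]: 0x2A ⊕ 0x21 ⊕ 0x28 = 0x23.
P'[1]: 0x18 ⊕ 0x14 ⊕ 0x8D = 0x81.

P'[0] = 0x23, P'[1] = 0x81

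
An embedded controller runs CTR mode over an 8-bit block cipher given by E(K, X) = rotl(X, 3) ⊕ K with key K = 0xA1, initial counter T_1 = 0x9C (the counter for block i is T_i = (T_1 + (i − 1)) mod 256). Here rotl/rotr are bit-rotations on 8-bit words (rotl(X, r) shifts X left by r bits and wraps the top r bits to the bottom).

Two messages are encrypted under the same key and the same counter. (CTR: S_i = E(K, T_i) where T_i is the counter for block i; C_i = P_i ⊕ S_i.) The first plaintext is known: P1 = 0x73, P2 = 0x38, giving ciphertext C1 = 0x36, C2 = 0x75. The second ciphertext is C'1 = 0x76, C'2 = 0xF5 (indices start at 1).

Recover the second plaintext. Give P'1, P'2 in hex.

P'1 = 0x33, P'2 = 0xB8

In CTR with a reused counter, both messages share the same keystream S_i, so C_i ⊕ C'_i = P_i ⊕ P'_i and thus P'_i = P_i ⊕ C_i ⊕ C'_i.
P'1: 0x73 ⊕ 0x36 ⊕ 0x76 = 0x33.
P'2: 0x38 ⊕ 0x75 ⊕ 0xF5 = 0xB8.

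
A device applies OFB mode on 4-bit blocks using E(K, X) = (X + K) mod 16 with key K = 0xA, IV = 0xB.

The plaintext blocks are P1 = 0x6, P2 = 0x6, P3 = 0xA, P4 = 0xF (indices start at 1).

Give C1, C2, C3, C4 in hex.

C1 = 0x3, C2 = 0x9, C3 = 0x3, C4 = 0xC

OFB encryption: S_i = E(K, S_{i−1}) with S_{0} = IV; C_i = P_i ⊕ S_i.
C1: S = E(K, 0xB) = 0x5; 0x6 ⊕ 0x5 = 0x3.
C2: S = E(K, 0x5) = 0xF; 0x6 ⊕ 0xF = 0x9.
C3: S = E(K, 0xF) = 0x9; 0xA ⊕ 0x9 = 0x3.
C4: S = E(K, 0x9) = 0x3; 0xF ⊕ 0x3 = 0xC.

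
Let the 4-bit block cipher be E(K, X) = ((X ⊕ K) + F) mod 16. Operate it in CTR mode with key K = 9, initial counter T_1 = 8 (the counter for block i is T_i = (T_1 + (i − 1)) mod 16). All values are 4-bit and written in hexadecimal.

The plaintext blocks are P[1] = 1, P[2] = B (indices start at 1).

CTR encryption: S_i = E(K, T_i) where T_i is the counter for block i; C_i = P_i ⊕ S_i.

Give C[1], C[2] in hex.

C[1]: T = 8, S = E(K, T) = 0; 1 ⊕ 0 = 1.
C[2]: T = 9, S = E(K, T) = F; B ⊕ F = 4.

C[1] = 1, C[2] = 4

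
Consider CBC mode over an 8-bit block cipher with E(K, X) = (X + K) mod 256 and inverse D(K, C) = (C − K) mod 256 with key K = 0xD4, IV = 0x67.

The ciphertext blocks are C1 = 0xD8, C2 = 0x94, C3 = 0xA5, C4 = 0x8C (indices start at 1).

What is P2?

P2 = 0x18

CBC decryption: P_i = D(K, C_i) ⊕ C_{i−1}, with C_{0} = IV.
P2: D(K, 0x94) = 0xC0; 0xC0 ⊕ 0xD8 = 0x18.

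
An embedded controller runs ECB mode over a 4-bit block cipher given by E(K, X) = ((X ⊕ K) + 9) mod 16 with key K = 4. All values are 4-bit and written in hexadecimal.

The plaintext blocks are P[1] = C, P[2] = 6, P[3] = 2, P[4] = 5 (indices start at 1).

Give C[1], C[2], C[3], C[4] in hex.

C[1] = 1, C[2] = B, C[3] = F, C[4] = A

ECB encryption: C_i = E(K, P_i).
C[1]: E(K, C) = 1.
C[2]: E(K, 6) = B.
C[3]: E(K, 2) = F.
C[4]: E(K, 5) = A.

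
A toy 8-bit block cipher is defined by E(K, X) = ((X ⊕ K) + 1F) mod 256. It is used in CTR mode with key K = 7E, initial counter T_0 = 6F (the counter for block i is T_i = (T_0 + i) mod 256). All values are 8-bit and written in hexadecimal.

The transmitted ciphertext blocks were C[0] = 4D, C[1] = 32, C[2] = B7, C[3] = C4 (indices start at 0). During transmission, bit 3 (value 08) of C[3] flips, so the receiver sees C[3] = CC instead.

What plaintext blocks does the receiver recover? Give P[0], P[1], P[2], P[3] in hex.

P[0] = 7D, P[1] = 1F, P[2] = 99, P[3] = E7

CTR decryption: S_i = E(K, T_i) where T_i is the counter for block i; P_i = C_i ⊕ S_i.
Only C[3] changed, to CC. In CTR, a change in C_i flips the same bit in P_i only; the keystream is unaffected. Decrypting the received ciphertext:
P[0]: T = 6F, S = E(K, T) = 30; 4D ⊕ 30 = 7D.
P[1]: T = 70, S = E(K, T) = 2D; 32 ⊕ 2D = 1F.
P[2]: T = 71, S = E(K, T) = 2E; B7 ⊕ 2E = 99.
P[3]: T = 72, S = E(K, T) = 2B; CC ⊕ 2B = E7.
Blocks that differ from the original plaintext: P[3].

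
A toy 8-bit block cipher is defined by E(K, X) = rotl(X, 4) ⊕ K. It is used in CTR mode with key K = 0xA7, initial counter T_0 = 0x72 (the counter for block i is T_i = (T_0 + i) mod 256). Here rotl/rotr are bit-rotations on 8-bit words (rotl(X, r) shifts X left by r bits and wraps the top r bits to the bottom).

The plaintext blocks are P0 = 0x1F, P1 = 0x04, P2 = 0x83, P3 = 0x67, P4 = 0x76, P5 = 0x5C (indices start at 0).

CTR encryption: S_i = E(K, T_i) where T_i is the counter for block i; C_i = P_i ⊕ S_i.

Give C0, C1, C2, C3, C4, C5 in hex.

C0: T = 0x72, S = E(K, T) = 0x80; 0x1F ⊕ 0x80 = 0x9F.
C1: T = 0x73, S = E(K, T) = 0x90; 0x04 ⊕ 0x90 = 0x94.
C2: T = 0x74, S = E(K, T) = 0xE0; 0x83 ⊕ 0xE0 = 0x63.
C3: T = 0x75, S = E(K, T) = 0xF0; 0x67 ⊕ 0xF0 = 0x97.
C4: T = 0x76, S = E(K, T) = 0xC0; 0x76 ⊕ 0xC0 = 0xB6.
C5: T = 0x77, S = E(K, T) = 0xD0; 0x5C ⊕ 0xD0 = 0x8C.

C0 = 0x9F, C1 = 0x94, C2 = 0x63, C3 = 0x97, C4 = 0xB6, C5 = 0x8C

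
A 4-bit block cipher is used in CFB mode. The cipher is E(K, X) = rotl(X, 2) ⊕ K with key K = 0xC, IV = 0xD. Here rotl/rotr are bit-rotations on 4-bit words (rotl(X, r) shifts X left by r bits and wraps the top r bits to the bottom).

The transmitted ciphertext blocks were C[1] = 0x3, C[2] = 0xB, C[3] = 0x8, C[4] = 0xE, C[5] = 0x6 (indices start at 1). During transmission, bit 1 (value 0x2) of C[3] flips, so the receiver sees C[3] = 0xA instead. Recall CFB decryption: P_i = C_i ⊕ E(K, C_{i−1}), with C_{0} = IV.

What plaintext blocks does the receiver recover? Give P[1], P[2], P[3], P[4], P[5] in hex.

P[1] = 0x8, P[2] = 0xB, P[3] = 0x8, P[4] = 0x8, P[5] = 0x1

Only C[3] changed, to 0xA. In CFB, a change in C_i flips the same bit in P_i and garbles P_{i+1}. Decrypting the received ciphertext:
P[1]: E(K, 0xD) = 0xB; 0x3 ⊕ 0xB = 0x8.
P[2]: E(K, 0x3) = 0x0; 0xB ⊕ 0x0 = 0xB.
P[3]: E(K, 0xB) = 0x2; 0xA ⊕ 0x2 = 0x8.
P[4]: E(K, 0xA) = 0x6; 0xE ⊕ 0x6 = 0x8.
P[5]: E(K, 0xE) = 0x7; 0x6 ⊕ 0x7 = 0x1.
Blocks that differ from the original plaintext: P[3], P[4].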